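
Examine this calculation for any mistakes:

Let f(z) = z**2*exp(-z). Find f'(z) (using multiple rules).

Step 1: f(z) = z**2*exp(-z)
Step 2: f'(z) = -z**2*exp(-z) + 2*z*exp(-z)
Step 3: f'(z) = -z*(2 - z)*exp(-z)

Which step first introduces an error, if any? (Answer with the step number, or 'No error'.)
Step 3

Step 3 is incorrect due to a sign flip.
The step shows: -z*(2 - z)*exp(-z)
The correct value should be: z*(2 - z)*exp(-z)

Explanation: The sign of the whole expression was flipped: the term z*(2 - z)*exp(-z) was incorrectly written as -z*(2 - z)*exp(-z)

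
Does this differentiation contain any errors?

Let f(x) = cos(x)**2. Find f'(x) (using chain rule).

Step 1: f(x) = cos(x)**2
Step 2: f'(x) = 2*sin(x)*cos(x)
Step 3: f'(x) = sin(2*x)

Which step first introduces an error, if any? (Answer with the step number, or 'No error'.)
Step 2

Step 2 is incorrect due to a sign flip.
The step shows: 2*sin(x)*cos(x)
The correct value should be: -2*sin(x)*cos(x)

Explanation: The sign of the whole expression was flipped: the term -2*sin(x)*cos(x) was incorrectly written as 2*sin(x)*cos(x)
The later steps are derived from this incorrect expression, so the error originates in Step 2.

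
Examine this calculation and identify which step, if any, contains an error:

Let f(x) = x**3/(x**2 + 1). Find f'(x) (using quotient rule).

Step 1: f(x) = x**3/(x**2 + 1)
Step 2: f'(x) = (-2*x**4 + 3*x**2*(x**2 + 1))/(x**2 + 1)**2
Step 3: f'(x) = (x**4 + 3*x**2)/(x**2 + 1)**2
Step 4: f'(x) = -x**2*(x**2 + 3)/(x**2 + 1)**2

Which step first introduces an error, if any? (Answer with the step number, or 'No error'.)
Step 4

Step 4 is incorrect due to a sign flip.
The step shows: -x**2*(x**2 + 3)/(x**2 + 1)**2
The correct value should be: x**2*(x**2 + 3)/(x**2 + 1)**2

Explanation: The sign of the whole expression was flipped: the term x**2*(x**2 + 3)/(x**2 + 1)**2 was incorrectly written as -x**2*(x**2 + 3)/(x**2 + 1)**2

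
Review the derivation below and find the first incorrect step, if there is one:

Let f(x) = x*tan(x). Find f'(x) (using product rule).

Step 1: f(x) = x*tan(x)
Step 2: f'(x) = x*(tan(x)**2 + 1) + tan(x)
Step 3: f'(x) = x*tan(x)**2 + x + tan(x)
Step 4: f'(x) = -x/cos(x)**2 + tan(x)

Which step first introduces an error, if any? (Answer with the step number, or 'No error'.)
Step 4

Step 4 is incorrect due to a sign flip.
The step shows: -x/cos(x)**2 + tan(x)
The correct value should be: x/cos(x)**2 + tan(x)

Explanation: The sign of one term was flipped: the term x/cos(x)**2 was incorrectly written as -x/cos(x)**2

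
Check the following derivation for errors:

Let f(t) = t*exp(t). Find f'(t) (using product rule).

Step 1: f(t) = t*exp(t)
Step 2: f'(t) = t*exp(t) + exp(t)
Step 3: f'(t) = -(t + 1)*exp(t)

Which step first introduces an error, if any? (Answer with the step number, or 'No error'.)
Step 3

Step 3 is incorrect due to a sign flip.
The step shows: -(t + 1)*exp(t)
The correct value should be: (t + 1)*exp(t)

Explanation: The sign of the whole expression was flipped: the term (t + 1)*exp(t) was incorrectly written as -(t + 1)*exp(t)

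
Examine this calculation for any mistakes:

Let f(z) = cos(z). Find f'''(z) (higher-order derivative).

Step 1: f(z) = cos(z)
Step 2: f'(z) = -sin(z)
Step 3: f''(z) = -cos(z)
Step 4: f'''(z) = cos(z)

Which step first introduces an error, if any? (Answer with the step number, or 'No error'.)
Step 4

Step 4 is incorrect due to a wrong trig function.
The step shows: cos(z)
The correct value should be: sin(z)

Explanation: sin(z) was incorrectly written as cos(z): the term sin(z) was incorrectly written as cos(z)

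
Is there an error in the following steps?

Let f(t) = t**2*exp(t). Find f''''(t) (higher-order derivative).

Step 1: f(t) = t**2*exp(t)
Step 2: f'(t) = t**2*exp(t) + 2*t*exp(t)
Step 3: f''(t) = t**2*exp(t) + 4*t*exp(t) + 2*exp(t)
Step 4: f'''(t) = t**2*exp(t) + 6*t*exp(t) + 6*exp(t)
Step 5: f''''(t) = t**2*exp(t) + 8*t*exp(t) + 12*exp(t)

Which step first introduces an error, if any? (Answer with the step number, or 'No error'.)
No error

All steps in this derivation are correct.
The final answer f''''(t) = t**2*exp(t) + 8*t*exp(t) + 12*exp(t) is valid.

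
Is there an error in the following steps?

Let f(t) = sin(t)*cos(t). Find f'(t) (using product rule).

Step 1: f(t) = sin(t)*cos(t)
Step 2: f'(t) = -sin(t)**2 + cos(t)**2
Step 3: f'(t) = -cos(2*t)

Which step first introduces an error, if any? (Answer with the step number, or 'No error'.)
Step 3

Step 3 is incorrect due to a sign flip.
The step shows: -cos(2*t)
The correct value should be: cos(2*t)

Explanation: The sign of the whole expression was flipped: the term cos(2*t) was incorrectly written as -cos(2*t)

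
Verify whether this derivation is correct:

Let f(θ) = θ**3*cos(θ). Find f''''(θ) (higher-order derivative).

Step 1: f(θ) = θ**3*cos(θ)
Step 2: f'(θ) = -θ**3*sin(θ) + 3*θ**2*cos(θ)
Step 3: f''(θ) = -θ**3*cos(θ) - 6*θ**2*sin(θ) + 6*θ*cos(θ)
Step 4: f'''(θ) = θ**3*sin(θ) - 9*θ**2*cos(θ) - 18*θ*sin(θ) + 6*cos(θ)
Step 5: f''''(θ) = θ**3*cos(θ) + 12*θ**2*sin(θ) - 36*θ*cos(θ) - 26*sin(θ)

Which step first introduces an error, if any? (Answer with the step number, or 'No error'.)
Step 5

Step 5 is incorrect due to a wrong coefficient.
The step shows: θ**3*cos(θ) + 12*θ**2*sin(θ) - 36*θ*cos(θ) - 26*sin(θ)
The correct value should be: θ**3*cos(θ) + 12*θ**2*sin(θ) - 36*θ*cos(θ) - 24*sin(θ)

Explanation: The coefficient -24 was incorrectly written as -26: the term -24*sin(θ) was incorrectly written as -26*sin(θ)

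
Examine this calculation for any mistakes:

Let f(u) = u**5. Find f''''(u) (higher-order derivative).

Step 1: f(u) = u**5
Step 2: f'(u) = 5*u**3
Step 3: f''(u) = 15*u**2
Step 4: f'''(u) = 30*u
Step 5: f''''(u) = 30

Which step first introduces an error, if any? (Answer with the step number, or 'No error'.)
Step 2

Step 2 is incorrect due to a wrong exponent.
The step shows: 5*u**3
The correct value should be: 5*u**4

Explanation: The exponent 4 on u was incorrectly written as 3: the term 5*u**4 was incorrectly written as 5*u**3
The later steps are derived from this incorrect expression, so the error originates in Step 2.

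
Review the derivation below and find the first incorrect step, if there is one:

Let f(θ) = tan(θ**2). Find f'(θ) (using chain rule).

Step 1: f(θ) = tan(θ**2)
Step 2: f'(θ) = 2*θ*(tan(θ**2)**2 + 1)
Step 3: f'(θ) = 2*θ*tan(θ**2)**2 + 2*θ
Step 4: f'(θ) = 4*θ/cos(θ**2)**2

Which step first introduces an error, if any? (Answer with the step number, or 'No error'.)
Step 4

Step 4 is incorrect due to a wrong coefficient.
The step shows: 4*θ/cos(θ**2)**2
The correct value should be: 2*θ/cos(θ**2)**2

Explanation: The coefficient 2 was incorrectly written as 4: the term 2*θ/cos(θ**2)**2 was incorrectly written as 4*θ/cos(θ**2)**2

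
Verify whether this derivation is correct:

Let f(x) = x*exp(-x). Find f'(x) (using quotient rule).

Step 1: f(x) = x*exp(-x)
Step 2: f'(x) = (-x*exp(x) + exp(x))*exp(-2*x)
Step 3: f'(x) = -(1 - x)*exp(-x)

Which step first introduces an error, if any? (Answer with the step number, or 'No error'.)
Step 3

Step 3 is incorrect due to a sign flip.
The step shows: -(1 - x)*exp(-x)
The correct value should be: (1 - x)*exp(-x)

Explanation: The sign of the whole expression was flipped: the term (1 - x)*exp(-x) was incorrectly written as -(1 - x)*exp(-x)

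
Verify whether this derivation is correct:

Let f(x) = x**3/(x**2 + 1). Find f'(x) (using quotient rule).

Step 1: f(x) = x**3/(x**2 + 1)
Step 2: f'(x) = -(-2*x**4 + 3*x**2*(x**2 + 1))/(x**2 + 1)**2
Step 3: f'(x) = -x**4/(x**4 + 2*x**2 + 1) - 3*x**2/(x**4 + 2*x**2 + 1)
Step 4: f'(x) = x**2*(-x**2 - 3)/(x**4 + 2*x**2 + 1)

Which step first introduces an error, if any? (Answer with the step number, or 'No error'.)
Step 2

Step 2 is incorrect due to a sign flip.
The step shows: -(-2*x**4 + 3*x**2*(x**2 + 1))/(x**2 + 1)**2
The correct value should be: (-2*x**4 + 3*x**2*(x**2 + 1))/(x**2 + 1)**2

Explanation: The sign of the whole expression was flipped: the term (-2*x**4 + 3*x**2*(x**2 + 1))/(x**2 + 1)**2 was incorrectly written as -(-2*x**4 + 3*x**2*(x**2 + 1))/(x**2 + 1)**2
The later steps are derived from this incorrect expression, so the error originates in Step 2.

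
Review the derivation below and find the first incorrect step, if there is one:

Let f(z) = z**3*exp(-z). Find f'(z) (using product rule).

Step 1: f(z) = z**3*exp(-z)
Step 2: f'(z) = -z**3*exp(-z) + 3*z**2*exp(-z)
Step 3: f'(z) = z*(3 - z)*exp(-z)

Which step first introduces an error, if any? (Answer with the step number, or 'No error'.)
Step 3

Step 3 is incorrect due to a wrong exponent.
The step shows: z*(3 - z)*exp(-z)
The correct value should be: z**2*(3 - z)*exp(-z)

Explanation: The exponent 2 on z was incorrectly written as 1: the term z**2*(3 - z)*exp(-z) was incorrectly written as z*(3 - z)*exp(-z)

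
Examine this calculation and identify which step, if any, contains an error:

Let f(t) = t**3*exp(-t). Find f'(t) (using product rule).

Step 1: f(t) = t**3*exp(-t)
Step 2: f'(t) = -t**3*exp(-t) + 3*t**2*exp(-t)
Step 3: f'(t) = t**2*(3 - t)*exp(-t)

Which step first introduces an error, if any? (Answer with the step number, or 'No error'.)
No error

All steps in this derivation are correct.
The final answer f'(t) = t**2*(3 - t)*exp(-t) is valid.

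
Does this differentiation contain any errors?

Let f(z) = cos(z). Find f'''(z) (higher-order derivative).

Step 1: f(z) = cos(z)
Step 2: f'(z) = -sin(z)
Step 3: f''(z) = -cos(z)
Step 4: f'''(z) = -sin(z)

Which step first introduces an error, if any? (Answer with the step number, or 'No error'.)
Step 4

Step 4 is incorrect due to a sign flip.
The step shows: -sin(z)
The correct value should be: sin(z)

Explanation: The sign of the whole expression was flipped: the term sin(z) was incorrectly written as -sin(z)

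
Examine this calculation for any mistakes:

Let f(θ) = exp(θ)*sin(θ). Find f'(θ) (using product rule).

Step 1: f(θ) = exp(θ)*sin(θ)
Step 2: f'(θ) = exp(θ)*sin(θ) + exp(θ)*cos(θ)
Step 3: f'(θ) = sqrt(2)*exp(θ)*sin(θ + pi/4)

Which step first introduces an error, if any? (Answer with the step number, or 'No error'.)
No error

All steps in this derivation are correct.
The final answer f'(θ) = sqrt(2)*exp(θ)*sin(θ + pi/4) is valid.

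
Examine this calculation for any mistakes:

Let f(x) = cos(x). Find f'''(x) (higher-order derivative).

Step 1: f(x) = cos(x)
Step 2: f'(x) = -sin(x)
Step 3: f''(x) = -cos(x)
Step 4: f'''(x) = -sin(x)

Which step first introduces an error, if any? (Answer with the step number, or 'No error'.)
Step 4

Step 4 is incorrect due to a sign flip.
The step shows: -sin(x)
The correct value should be: sin(x)

Explanation: The sign of the whole expression was flipped: the term sin(x) was incorrectly written as -sin(x)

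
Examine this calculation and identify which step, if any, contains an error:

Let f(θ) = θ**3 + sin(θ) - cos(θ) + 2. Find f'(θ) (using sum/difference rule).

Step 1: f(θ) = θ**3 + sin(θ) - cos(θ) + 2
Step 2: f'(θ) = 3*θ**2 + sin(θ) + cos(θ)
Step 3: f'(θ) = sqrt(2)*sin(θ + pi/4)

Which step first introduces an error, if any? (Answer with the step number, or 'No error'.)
Step 3

Step 3 is incorrect due to a dropped term.
The step shows: sqrt(2)*sin(θ + pi/4)
The correct value should be: 3*θ**2 + sqrt(2)*sin(θ + pi/4)

Explanation: A term was dropped: the term 3*θ**2 was incorrectly omitted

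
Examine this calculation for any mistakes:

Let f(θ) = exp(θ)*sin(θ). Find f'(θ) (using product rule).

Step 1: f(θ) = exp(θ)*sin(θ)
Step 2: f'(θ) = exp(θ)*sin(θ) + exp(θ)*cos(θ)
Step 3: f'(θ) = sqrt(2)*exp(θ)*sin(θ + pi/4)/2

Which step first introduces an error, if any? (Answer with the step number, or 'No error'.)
Step 3

Step 3 is incorrect due to a wrong exponent.
The step shows: sqrt(2)*exp(θ)*sin(θ + pi/4)/2
The correct value should be: sqrt(2)*exp(θ)*sin(θ + pi/4)

Explanation: The exponent 1/2 on 2 was incorrectly written as -1/2: the term sqrt(2)*exp(θ)*sin(θ + pi/4) was incorrectly written as sqrt(2)*exp(θ)*sin(θ + pi/4)/2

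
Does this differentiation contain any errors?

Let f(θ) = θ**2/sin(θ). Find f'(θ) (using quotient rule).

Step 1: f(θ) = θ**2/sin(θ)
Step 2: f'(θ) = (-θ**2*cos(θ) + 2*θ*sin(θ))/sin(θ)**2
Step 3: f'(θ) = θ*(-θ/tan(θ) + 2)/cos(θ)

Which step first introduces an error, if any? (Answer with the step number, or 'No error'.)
Step 3

Step 3 is incorrect due to a wrong trig function.
The step shows: θ*(-θ/tan(θ) + 2)/cos(θ)
The correct value should be: θ*(-θ/tan(θ) + 2)/sin(θ)

Explanation: sin(θ) was incorrectly written as cos(θ): the term θ*(-θ/tan(θ) + 2)/sin(θ) was incorrectly written as θ*(-θ/tan(θ) + 2)/cos(θ)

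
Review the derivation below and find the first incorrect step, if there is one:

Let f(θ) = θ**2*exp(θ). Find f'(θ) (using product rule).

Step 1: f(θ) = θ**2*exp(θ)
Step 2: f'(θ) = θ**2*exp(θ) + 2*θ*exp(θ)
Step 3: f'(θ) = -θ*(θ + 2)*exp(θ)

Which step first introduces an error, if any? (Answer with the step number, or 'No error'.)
Step 3

Step 3 is incorrect due to a sign flip.
The step shows: -θ*(θ + 2)*exp(θ)
The correct value should be: θ*(θ + 2)*exp(θ)

Explanation: The sign of the whole expression was flipped: the term θ*(θ + 2)*exp(θ) was incorrectly written as -θ*(θ + 2)*exp(θ)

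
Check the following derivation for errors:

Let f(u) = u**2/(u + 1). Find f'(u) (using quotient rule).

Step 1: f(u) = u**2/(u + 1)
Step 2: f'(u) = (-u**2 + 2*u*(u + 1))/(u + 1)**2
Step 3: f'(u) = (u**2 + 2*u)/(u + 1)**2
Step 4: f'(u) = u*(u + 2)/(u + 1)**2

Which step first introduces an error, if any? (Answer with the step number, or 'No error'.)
No error

All steps in this derivation are correct.
The final answer f'(u) = u*(u + 2)/(u + 1)**2 is valid.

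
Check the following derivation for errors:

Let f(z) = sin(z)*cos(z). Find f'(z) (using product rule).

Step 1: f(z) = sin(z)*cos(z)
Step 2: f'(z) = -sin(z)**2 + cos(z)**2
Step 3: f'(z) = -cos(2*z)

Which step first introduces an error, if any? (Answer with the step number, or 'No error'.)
Step 3

Step 3 is incorrect due to a sign flip.
The step shows: -cos(2*z)
The correct value should be: cos(2*z)

Explanation: The sign of the whole expression was flipped: the term cos(2*z) was incorrectly written as -cos(2*z)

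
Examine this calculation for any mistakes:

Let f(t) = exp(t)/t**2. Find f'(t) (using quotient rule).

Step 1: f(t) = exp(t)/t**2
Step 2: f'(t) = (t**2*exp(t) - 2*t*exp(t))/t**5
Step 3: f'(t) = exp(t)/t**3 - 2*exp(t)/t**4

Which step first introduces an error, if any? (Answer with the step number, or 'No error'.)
Step 2

Step 2 is incorrect due to a wrong exponent.
The step shows: (t**2*exp(t) - 2*t*exp(t))/t**5
The correct value should be: (t**2*exp(t) - 2*t*exp(t))/t**4

Explanation: The exponent -4 on t was incorrectly written as -5: the term (t**2*exp(t) - 2*t*exp(t))/t**4 was incorrectly written as (t**2*exp(t) - 2*t*exp(t))/t**5
The later steps are derived from this incorrect expression, so the error originates in Step 2.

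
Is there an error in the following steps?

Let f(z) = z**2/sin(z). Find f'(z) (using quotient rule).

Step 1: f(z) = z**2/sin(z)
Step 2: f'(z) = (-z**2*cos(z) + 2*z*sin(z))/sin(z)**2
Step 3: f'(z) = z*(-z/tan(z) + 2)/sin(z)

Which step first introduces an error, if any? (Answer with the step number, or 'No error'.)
No error

All steps in this derivation are correct.
The final answer f'(z) = z*(-z/tan(z) + 2)/sin(z) is valid.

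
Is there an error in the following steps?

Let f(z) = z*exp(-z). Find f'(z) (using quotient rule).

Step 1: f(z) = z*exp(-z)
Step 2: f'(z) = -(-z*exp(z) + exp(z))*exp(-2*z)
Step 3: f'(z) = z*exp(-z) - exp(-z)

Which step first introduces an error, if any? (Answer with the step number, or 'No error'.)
Step 2

Step 2 is incorrect due to a sign flip.
The step shows: -(-z*exp(z) + exp(z))*exp(-2*z)
The correct value should be: (-z*exp(z) + exp(z))*exp(-2*z)

Explanation: The sign of the whole expression was flipped: the term (-z*exp(z) + exp(z))*exp(-2*z) was incorrectly written as -(-z*exp(z) + exp(z))*exp(-2*z)
The later steps are derived from this incorrect expression, so the error originates in Step 2.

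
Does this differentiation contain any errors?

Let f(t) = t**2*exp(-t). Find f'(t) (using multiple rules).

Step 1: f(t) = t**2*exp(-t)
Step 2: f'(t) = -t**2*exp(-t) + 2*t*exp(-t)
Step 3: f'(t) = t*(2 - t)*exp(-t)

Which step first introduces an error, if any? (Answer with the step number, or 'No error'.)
No error

All steps in this derivation are correct.
The final answer f'(t) = t*(2 - t)*exp(-t) is valid.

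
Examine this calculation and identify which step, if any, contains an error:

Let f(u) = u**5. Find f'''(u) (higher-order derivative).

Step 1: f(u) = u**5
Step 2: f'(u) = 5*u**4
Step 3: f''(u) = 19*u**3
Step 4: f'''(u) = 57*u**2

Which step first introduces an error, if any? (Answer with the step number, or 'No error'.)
Step 3

Step 3 is incorrect due to a wrong coefficient.
The step shows: 19*u**3
The correct value should be: 20*u**3

Explanation: The coefficient 20 was incorrectly written as 19: the term 20*u**3 was incorrectly written as 19*u**3
The later steps are derived from this incorrect expression, so the error originates in Step 3.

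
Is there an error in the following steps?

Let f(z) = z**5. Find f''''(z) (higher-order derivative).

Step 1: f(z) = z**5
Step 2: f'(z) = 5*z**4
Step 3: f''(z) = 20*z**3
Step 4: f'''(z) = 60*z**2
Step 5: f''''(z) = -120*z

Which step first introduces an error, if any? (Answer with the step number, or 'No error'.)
Step 5

Step 5 is incorrect due to a sign flip.
The step shows: -120*z
The correct value should be: 120*z

Explanation: The sign of the whole expression was flipped: the term 120*z was incorrectly written as -120*z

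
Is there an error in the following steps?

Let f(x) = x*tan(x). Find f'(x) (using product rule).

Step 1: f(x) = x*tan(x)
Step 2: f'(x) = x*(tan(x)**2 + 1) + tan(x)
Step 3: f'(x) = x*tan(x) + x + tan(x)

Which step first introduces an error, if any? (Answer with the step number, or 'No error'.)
Step 3

Step 3 is incorrect due to a wrong exponent.
The step shows: x*tan(x) + x + tan(x)
The correct value should be: x*tan(x)**2 + x + tan(x)

Explanation: The exponent 2 on tan(x) was incorrectly written as 1: the term x*tan(x)**2 was incorrectly written as x*tan(x)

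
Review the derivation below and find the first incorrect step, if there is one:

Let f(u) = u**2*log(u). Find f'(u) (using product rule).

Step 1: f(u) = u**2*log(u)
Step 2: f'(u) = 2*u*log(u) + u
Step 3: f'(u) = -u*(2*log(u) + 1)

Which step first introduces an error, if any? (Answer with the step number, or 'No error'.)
Step 3

Step 3 is incorrect due to a sign flip.
The step shows: -u*(2*log(u) + 1)
The correct value should be: u*(2*log(u) + 1)

Explanation: The sign of the whole expression was flipped: the term u*(2*log(u) + 1) was incorrectly written as -u*(2*log(u) + 1)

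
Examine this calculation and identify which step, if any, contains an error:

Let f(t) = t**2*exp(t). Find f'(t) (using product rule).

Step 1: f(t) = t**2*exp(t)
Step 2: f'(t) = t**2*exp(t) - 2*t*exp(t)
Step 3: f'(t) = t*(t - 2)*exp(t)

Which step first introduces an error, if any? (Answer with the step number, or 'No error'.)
Step 2

Step 2 is incorrect due to a sign flip.
The step shows: t**2*exp(t) - 2*t*exp(t)
The correct value should be: t**2*exp(t) + 2*t*exp(t)

Explanation: The sign of one term was flipped: the term 2*t*exp(t) was incorrectly written as -2*t*exp(t)
The later steps are derived from this incorrect expression, so the error originates in Step 2.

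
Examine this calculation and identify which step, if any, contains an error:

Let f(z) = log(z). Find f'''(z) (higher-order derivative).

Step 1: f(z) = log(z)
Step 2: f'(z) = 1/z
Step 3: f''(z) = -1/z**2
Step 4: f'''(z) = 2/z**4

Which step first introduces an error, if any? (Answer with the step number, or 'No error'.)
Step 4

Step 4 is incorrect due to a wrong exponent.
The step shows: 2/z**4
The correct value should be: 2/z**3

Explanation: The exponent -3 on z was incorrectly written as -4: the term 2/z**3 was incorrectly written as 2/z**4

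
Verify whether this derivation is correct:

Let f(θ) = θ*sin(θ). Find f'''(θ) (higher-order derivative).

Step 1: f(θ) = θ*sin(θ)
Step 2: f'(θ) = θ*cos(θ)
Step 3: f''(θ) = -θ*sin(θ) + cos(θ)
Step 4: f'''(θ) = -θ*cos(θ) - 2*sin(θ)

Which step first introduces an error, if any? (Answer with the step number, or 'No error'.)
Step 2

Step 2 is incorrect due to a dropped term.
The step shows: θ*cos(θ)
The correct value should be: θ*cos(θ) + sin(θ)

Explanation: A term was dropped: the term sin(θ) was incorrectly omitted
The later steps are derived from this incorrect expression, so the error originates in Step 2.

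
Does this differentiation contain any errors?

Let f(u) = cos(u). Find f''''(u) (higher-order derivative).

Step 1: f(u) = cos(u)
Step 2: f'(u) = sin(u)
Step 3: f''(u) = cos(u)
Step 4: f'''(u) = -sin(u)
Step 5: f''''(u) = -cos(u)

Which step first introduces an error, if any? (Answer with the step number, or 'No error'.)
Step 2

Step 2 is incorrect due to a sign flip.
The step shows: sin(u)
The correct value should be: -sin(u)

Explanation: The sign of the whole expression was flipped: the term -sin(u) was incorrectly written as sin(u)
The later steps are derived from this incorrect expression, so the error originates in Step 2.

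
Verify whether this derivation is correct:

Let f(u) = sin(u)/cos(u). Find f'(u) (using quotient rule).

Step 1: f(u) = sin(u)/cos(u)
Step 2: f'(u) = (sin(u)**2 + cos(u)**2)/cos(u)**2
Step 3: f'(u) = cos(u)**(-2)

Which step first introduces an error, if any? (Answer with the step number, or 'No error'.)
No error

All steps in this derivation are correct.
The final answer f'(u) = cos(u)**(-2) is valid.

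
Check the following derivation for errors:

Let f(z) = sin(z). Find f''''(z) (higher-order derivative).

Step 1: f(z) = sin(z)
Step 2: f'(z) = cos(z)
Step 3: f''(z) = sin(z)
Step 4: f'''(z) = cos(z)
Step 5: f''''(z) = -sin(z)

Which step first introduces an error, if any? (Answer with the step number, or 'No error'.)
Step 3

Step 3 is incorrect due to a sign flip.
The step shows: sin(z)
The correct value should be: -sin(z)

Explanation: The sign of the whole expression was flipped: the term -sin(z) was incorrectly written as sin(z)
The later steps are derived from this incorrect expression, so the error originates in Step 3.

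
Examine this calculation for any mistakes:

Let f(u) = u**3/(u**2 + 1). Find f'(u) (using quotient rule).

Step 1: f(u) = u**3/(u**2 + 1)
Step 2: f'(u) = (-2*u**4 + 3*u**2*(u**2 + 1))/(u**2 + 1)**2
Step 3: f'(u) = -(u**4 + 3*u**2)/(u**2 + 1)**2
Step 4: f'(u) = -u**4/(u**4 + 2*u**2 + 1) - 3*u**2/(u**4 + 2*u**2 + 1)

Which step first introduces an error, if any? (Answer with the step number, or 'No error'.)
Step 3

Step 3 is incorrect due to a sign flip.
The step shows: -(u**4 + 3*u**2)/(u**2 + 1)**2
The correct value should be: (u**4 + 3*u**2)/(u**2 + 1)**2

Explanation: The sign of the whole expression was flipped: the term (u**4 + 3*u**2)/(u**2 + 1)**2 was incorrectly written as -(u**4 + 3*u**2)/(u**2 + 1)**2
The later steps are derived from this incorrect expression, so the error originates in Step 3.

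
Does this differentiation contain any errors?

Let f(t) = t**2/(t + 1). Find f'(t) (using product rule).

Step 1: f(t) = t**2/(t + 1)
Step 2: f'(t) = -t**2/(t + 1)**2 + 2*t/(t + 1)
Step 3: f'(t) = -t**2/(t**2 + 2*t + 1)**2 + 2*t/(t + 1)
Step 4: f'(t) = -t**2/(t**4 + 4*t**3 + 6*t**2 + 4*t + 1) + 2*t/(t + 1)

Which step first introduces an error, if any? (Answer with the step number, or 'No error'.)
Step 3

Step 3 is incorrect due to a wrong exponent.
The step shows: -t**2/(t**2 + 2*t + 1)**2 + 2*t/(t + 1)
The correct value should be: -t**2/(t**2 + 2*t + 1) + 2*t/(t + 1)

Explanation: The exponent -1 on t**2 + 2*t + 1 was incorrectly written as -2: the term -t**2/(t**2 + 2*t + 1) was incorrectly written as -t**2/(t**2 + 2*t + 1)**2
The later steps are derived from this incorrect expression, so the error originates in Step 3.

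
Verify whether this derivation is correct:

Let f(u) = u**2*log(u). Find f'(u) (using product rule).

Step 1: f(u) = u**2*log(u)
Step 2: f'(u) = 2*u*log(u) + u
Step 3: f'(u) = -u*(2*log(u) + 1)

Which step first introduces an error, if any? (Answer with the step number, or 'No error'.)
Step 3

Step 3 is incorrect due to a sign flip.
The step shows: -u*(2*log(u) + 1)
The correct value should be: u*(2*log(u) + 1)

Explanation: The sign of the whole expression was flipped: the term u*(2*log(u) + 1) was incorrectly written as -u*(2*log(u) + 1)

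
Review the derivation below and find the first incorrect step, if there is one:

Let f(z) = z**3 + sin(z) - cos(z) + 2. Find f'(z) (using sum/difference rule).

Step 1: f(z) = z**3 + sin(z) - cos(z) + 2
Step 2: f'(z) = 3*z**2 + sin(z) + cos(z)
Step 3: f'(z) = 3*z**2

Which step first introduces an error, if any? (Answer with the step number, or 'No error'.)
Step 3

Step 3 is incorrect due to a dropped term.
The step shows: 3*z**2
The correct value should be: 3*z**2 + sqrt(2)*sin(z + pi/4)

Explanation: A term was dropped: the term sqrt(2)*sin(z + pi/4) was incorrectly omitted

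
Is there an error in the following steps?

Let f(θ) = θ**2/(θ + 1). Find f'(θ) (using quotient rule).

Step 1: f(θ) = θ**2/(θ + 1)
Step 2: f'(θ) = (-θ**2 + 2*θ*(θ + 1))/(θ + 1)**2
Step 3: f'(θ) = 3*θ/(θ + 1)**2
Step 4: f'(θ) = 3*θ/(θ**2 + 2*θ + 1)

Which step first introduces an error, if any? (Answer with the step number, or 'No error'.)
Step 3

Step 3 is incorrect due to a wrong exponent.
The step shows: 3*θ/(θ + 1)**2
The correct value should be: (θ**2 + 2*θ)/(θ + 1)**2

Explanation: The exponent 2 on θ was incorrectly written as 1: the term (θ**2 + 2*θ)/(θ + 1)**2 was incorrectly written as 3*θ/(θ + 1)**2
The later steps are derived from this incorrect expression, so the error originates in Step 3.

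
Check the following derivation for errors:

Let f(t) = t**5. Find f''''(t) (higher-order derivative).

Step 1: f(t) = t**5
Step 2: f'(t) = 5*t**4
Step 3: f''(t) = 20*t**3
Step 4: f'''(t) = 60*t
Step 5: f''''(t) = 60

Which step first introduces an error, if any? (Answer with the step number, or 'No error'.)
Step 4

Step 4 is incorrect due to a wrong exponent.
The step shows: 60*t
The correct value should be: 60*t**2

Explanation: The exponent 2 on t was incorrectly written as 1: the term 60*t**2 was incorrectly written as 60*t
The later steps are derived from this incorrect expression, so the error originates in Step 4.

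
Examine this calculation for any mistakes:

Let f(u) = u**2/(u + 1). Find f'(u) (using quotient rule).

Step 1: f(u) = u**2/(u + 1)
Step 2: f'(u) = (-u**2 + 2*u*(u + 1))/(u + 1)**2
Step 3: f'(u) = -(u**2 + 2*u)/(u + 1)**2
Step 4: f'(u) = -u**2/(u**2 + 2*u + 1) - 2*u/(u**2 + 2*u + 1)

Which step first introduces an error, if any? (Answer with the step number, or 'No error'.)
Step 3

Step 3 is incorrect due to a sign flip.
The step shows: -(u**2 + 2*u)/(u + 1)**2
The correct value should be: (u**2 + 2*u)/(u + 1)**2

Explanation: The sign of the whole expression was flipped: the term (u**2 + 2*u)/(u + 1)**2 was incorrectly written as -(u**2 + 2*u)/(u + 1)**2
The later steps are derived from this incorrect expression, so the error originates in Step 3.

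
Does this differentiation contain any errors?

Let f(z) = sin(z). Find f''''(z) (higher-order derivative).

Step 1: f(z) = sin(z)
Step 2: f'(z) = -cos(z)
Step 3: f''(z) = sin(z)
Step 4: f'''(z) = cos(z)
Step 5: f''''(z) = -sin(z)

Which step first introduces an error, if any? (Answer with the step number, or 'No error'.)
Step 2

Step 2 is incorrect due to a sign flip.
The step shows: -cos(z)
The correct value should be: cos(z)

Explanation: The sign of the whole expression was flipped: the term cos(z) was incorrectly written as -cos(z)
The later steps are derived from this incorrect expression, so the error originates in Step 2.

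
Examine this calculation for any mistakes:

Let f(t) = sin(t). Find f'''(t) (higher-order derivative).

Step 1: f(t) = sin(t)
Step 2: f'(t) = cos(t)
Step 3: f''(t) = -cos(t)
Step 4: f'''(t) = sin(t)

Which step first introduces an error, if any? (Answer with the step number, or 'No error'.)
Step 3

Step 3 is incorrect due to a wrong trig function.
The step shows: -cos(t)
The correct value should be: -sin(t)

Explanation: sin(t) was incorrectly written as cos(t): the term -sin(t) was incorrectly written as -cos(t)
The later steps are derived from this incorrect expression, so the error originates in Step 3.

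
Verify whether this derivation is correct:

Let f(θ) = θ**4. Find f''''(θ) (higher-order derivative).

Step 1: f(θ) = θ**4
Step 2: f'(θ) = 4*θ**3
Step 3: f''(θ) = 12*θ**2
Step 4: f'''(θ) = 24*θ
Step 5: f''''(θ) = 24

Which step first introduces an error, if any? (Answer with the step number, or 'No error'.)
No error

All steps in this derivation are correct.
The final answer f''''(θ) = 24 is valid.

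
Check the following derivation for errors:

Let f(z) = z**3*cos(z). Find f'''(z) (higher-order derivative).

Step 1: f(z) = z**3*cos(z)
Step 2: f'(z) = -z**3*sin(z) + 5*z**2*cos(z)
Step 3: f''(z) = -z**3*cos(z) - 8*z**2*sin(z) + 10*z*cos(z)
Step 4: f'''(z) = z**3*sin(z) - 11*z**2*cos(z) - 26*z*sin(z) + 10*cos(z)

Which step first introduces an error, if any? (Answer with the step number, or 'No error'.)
Step 2

Step 2 is incorrect due to a wrong coefficient.
The step shows: -z**3*sin(z) + 5*z**2*cos(z)
The correct value should be: -z**3*sin(z) + 3*z**2*cos(z)

Explanation: The coefficient 3 was incorrectly written as 5: the term 3*z**2*cos(z) was incorrectly written as 5*z**2*cos(z)
The later steps are derived from this incorrect expression, so the error originates in Step 2.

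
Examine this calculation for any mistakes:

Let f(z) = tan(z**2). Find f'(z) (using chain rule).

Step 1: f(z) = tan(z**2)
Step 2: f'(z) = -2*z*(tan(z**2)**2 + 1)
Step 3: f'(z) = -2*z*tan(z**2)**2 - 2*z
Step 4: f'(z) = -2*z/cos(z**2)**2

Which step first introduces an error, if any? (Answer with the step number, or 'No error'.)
Step 2

Step 2 is incorrect due to a sign flip.
The step shows: -2*z*(tan(z**2)**2 + 1)
The correct value should be: 2*z*(tan(z**2)**2 + 1)

Explanation: The sign of the whole expression was flipped: the term 2*z*(tan(z**2)**2 + 1) was incorrectly written as -2*z*(tan(z**2)**2 + 1)
The later steps are derived from this incorrect expression, so the error originates in Step 2.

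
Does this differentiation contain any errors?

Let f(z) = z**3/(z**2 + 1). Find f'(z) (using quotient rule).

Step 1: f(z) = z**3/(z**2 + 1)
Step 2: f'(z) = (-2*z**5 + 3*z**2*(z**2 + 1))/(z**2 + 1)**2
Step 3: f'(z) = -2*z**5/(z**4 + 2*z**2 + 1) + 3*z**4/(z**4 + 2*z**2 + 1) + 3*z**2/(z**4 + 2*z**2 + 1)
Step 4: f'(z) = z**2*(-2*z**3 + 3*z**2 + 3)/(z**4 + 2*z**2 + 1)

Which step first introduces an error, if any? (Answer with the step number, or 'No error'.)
Step 2

Step 2 is incorrect due to a wrong exponent.
The step shows: (-2*z**5 + 3*z**2*(z**2 + 1))/(z**2 + 1)**2
The correct value should be: (-2*z**4 + 3*z**2*(z**2 + 1))/(z**2 + 1)**2

Explanation: The exponent 4 on z was incorrectly written as 5: the term (-2*z**4 + 3*z**2*(z**2 + 1))/(z**2 + 1)**2 was incorrectly written as (-2*z**5 + 3*z**2*(z**2 + 1))/(z**2 + 1)**2
The later steps are derived from this incorrect expression, so the error originates in Step 2.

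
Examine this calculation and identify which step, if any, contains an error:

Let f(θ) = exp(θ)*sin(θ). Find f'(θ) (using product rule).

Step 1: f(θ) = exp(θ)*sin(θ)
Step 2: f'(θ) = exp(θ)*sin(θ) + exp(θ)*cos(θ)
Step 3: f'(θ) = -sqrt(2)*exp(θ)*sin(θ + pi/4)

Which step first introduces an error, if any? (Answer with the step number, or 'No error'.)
Step 3

Step 3 is incorrect due to a sign flip.
The step shows: -sqrt(2)*exp(θ)*sin(θ + pi/4)
The correct value should be: sqrt(2)*exp(θ)*sin(θ + pi/4)

Explanation: The sign of the whole expression was flipped: the term sqrt(2)*exp(θ)*sin(θ + pi/4) was incorrectly written as -sqrt(2)*exp(θ)*sin(θ + pi/4)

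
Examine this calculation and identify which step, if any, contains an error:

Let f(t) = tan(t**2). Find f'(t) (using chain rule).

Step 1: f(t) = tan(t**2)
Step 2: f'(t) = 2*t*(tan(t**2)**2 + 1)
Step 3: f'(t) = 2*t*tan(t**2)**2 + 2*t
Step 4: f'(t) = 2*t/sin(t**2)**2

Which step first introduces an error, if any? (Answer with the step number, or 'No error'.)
Step 4

Step 4 is incorrect due to a wrong trig function.
The step shows: 2*t/sin(t**2)**2
The correct value should be: 2*t/cos(t**2)**2

Explanation: cos(t**2) was incorrectly written as sin(t**2): the term 2*t/cos(t**2)**2 was incorrectly written as 2*t/sin(t**2)**2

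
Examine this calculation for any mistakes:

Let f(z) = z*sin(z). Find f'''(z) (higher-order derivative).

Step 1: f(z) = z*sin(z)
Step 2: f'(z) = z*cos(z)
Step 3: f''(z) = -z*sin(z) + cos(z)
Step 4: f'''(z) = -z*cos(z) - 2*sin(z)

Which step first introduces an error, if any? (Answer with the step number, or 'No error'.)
Step 2

Step 2 is incorrect due to a dropped term.
The step shows: z*cos(z)
The correct value should be: z*cos(z) + sin(z)

Explanation: A term was dropped: the term sin(z) was incorrectly omitted
The later steps are derived from this incorrect expression, so the error originates in Step 2.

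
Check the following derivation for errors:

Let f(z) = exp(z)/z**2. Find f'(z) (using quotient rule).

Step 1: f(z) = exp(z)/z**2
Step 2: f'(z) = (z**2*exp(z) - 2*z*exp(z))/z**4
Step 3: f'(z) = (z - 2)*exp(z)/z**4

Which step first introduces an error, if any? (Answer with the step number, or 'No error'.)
Step 3

Step 3 is incorrect due to a wrong exponent.
The step shows: (z - 2)*exp(z)/z**4
The correct value should be: (z - 2)*exp(z)/z**3

Explanation: The exponent -3 on z was incorrectly written as -4: the term (z - 2)*exp(z)/z**3 was incorrectly written as (z - 2)*exp(z)/z**4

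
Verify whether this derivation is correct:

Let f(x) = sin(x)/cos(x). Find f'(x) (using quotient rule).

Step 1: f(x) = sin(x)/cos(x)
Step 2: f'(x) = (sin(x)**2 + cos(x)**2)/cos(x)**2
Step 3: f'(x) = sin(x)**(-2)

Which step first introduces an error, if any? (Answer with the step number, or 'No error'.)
Step 3

Step 3 is incorrect due to a wrong trig function.
The step shows: sin(x)**(-2)
The correct value should be: cos(x)**(-2)

Explanation: cos(x) was incorrectly written as sin(x): the term cos(x)**(-2) was incorrectly written as sin(x)**(-2)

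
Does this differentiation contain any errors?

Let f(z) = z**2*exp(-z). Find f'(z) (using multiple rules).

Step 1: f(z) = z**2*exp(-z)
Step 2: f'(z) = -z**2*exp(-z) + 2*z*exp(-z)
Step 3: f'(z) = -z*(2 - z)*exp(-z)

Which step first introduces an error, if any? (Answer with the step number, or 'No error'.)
Step 3

Step 3 is incorrect due to a sign flip.
The step shows: -z*(2 - z)*exp(-z)
The correct value should be: z*(2 - z)*exp(-z)

Explanation: The sign of the whole expression was flipped: the term z*(2 - z)*exp(-z) was incorrectly written as -z*(2 - z)*exp(-z)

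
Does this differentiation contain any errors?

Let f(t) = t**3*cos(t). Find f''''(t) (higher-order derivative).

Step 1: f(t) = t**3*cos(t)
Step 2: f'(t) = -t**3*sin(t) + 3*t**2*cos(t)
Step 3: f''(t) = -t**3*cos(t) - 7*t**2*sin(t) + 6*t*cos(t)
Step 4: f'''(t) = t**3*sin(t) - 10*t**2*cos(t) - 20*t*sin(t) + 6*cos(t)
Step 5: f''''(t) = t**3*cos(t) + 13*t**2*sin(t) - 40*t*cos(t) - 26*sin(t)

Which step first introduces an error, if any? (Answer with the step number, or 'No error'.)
Step 3

Step 3 is incorrect due to a wrong coefficient.
The step shows: -t**3*cos(t) - 7*t**2*sin(t) + 6*t*cos(t)
The correct value should be: -t**3*cos(t) - 6*t**2*sin(t) + 6*t*cos(t)

Explanation: The coefficient -6 was incorrectly written as -7: the term -6*t**2*sin(t) was incorrectly written as -7*t**2*sin(t)
The later steps are derived from this incorrect expression, so the error originates in Step 3.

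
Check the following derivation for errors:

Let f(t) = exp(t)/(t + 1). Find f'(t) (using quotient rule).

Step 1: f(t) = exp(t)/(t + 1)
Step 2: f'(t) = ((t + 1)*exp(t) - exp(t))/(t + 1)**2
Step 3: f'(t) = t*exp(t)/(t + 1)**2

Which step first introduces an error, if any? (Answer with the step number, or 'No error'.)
No error

All steps in this derivation are correct.
The final answer f'(t) = t*exp(t)/(t + 1)**2 is valid.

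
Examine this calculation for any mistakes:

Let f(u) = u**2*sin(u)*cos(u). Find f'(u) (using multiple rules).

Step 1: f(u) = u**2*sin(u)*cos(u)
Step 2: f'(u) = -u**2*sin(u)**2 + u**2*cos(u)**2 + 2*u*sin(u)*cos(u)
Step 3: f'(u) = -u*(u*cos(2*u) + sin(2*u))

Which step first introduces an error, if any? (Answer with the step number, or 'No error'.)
Step 3

Step 3 is incorrect due to a sign flip.
The step shows: -u*(u*cos(2*u) + sin(2*u))
The correct value should be: u*(u*cos(2*u) + sin(2*u))

Explanation: The sign of the whole expression was flipped: the term u*(u*cos(2*u) + sin(2*u)) was incorrectly written as -u*(u*cos(2*u) + sin(2*u))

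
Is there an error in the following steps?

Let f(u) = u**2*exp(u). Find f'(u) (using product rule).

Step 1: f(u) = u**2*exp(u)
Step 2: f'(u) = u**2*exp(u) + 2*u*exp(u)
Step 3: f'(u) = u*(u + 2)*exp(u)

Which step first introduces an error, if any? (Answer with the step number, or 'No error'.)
No error

All steps in this derivation are correct.
The final answer f'(u) = u*(u + 2)*exp(u) is valid.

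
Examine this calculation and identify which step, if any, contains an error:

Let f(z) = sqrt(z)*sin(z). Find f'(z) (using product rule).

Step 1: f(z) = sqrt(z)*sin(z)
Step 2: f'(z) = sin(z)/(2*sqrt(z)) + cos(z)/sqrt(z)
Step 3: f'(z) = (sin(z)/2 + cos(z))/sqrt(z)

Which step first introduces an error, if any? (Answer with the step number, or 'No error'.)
Step 2

Step 2 is incorrect due to a wrong exponent.
The step shows: sin(z)/(2*sqrt(z)) + cos(z)/sqrt(z)
The correct value should be: sqrt(z)*cos(z) + sin(z)/(2*sqrt(z))

Explanation: The exponent 1/2 on z was incorrectly written as -1/2: the term sqrt(z)*cos(z) was incorrectly written as cos(z)/sqrt(z)
The later steps are derived from this incorrect expression, so the error originates in Step 2.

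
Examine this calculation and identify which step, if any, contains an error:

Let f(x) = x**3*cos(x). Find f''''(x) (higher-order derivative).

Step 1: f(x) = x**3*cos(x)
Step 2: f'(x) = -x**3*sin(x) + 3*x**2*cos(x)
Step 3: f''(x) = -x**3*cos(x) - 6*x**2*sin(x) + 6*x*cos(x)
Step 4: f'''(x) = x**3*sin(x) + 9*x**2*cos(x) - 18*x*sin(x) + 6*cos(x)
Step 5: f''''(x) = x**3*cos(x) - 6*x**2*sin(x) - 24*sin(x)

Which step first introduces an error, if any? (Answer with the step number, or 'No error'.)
Step 4

Step 4 is incorrect due to a sign flip.
The step shows: x**3*sin(x) + 9*x**2*cos(x) - 18*x*sin(x) + 6*cos(x)
The correct value should be: x**3*sin(x) - 9*x**2*cos(x) - 18*x*sin(x) + 6*cos(x)

Explanation: The sign of one term was flipped: the term -9*x**2*cos(x) was incorrectly written as 9*x**2*cos(x)
The later steps are derived from this incorrect expression, so the error originates in Step 4.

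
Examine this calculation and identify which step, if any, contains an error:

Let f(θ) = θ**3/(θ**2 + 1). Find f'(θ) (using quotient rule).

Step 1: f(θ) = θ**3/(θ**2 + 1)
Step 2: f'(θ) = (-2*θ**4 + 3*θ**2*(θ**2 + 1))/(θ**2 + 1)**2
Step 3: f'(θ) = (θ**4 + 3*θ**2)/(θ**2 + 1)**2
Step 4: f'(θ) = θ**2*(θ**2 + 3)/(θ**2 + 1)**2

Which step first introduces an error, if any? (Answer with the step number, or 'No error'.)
No error

All steps in this derivation are correct.
The final answer f'(θ) = θ**2*(θ**2 + 3)/(θ**2 + 1)**2 is valid.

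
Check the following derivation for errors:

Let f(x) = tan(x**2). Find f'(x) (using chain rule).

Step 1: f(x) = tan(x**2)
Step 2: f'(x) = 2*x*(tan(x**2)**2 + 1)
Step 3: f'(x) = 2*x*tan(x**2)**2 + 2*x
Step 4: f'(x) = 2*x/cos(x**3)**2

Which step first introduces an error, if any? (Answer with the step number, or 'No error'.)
Step 4

Step 4 is incorrect due to a wrong exponent.
The step shows: 2*x/cos(x**3)**2
The correct value should be: 2*x/cos(x**2)**2

Explanation: The exponent 2 on x was incorrectly written as 3: the term 2*x/cos(x**2)**2 was incorrectly written as 2*x/cos(x**3)**2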